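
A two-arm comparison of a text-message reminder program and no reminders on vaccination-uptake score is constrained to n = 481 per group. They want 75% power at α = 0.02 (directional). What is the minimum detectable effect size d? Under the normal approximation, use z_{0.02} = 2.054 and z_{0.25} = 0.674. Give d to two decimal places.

d_min ≈ 0.18

For two independent groups of n = 481 each: d_min = (z_{α} + z_β)·√(2/n).
z-sum = 2.054 + 0.674 = 2.728.
d_min = 2.728 × √(2/481) = 2.728 × 0.0645 = 0.176.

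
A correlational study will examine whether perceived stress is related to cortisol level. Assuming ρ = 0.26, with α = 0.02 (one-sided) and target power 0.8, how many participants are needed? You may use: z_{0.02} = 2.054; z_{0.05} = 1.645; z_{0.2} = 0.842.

Fisher's z: C = ½·ln((1+r)/(1−r)) = ½·ln(1.7027) = 0.2661.
n = ((z_{α} + z_β)/C)² + 3.
(2.054 + 0.842) / 0.2661 = 2.896 / 0.2661 = 10.883.
n = 10.883² + 3 = 118.44 + 3 = 121.4.
Round up.

n = 122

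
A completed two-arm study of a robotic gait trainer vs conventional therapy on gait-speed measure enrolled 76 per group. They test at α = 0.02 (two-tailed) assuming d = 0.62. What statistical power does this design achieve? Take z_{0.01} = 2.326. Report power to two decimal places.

power ≈ 0.93

For two equal groups, power = Φ(d·√(n/2) − z_{α/2}).
d·√(n/2) = 0.62 × √(76/2) = 0.62 × 6.164 = 3.822.
z_β = 3.822 − 2.326 = 1.496.
Power = Φ(1.496) = 0.933.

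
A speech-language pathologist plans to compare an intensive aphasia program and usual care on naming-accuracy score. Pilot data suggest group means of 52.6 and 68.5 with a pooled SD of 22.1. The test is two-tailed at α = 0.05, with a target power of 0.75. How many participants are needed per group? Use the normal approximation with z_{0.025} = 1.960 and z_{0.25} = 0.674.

Cohen's d = |M₁ − M₂| / SD_pooled = |52.6 − 68.5| / 22.1 = 15.9 / 22.1 = 0.719.
For two independent groups with equal n: n = 2·((z_{α/2} + z_β) / d)².
z_{α/2} + z_β = 1.960 + 0.674 = 2.634.
n = 2 × (2.634 / 0.719)² = 2 × 3.663² = 2 × 13.42 = 26.8.
Round up to the next whole participant.

n = 27 per group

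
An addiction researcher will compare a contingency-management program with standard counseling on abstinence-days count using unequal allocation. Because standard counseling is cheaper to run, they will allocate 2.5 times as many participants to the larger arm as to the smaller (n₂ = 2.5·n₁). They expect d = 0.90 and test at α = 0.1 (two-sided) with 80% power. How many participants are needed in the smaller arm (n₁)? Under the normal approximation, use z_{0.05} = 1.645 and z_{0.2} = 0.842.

With allocation ratio k = n₂/n₁ = 2.5, Var(x̄₁−x̄₂) = σ²(1/n₁ + 1/(k·n₁)) = σ²·(k+1)/(k·n₁).
So n₁ = (1 + 1/k)·((z_{α/2} + z_β)/d)² = 1.400 × (2.487/0.90)².
n₁ = 1.400 × 7.64 = 10.7.
Round up: n₁ = 11, giving n₂ = ⌈2.5 × 11⌉ = ⌈27.5⌉ = 28.

n₁ = 11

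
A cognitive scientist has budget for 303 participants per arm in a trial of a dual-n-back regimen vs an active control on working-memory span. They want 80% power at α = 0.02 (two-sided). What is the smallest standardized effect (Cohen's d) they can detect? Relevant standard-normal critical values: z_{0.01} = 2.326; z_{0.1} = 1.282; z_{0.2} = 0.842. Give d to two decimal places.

For two independent groups of n = 303 each: d_min = (z_{α/2} + z_β)·√(2/n).
z-sum = 2.326 + 0.842 = 3.168.
d_min = 3.168 × √(2/303) = 3.168 × 0.0812 = 0.257.

d_min ≈ 0.26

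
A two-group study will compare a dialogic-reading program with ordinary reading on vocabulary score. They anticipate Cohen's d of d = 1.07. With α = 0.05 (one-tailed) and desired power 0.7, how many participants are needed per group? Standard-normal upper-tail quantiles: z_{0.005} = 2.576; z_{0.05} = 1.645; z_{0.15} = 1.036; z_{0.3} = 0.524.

n = 9 per group

For two independent groups with equal n: n = 2·((z_{α} + z_β) / d)².
z_{α} + z_β = 1.645 + 0.524 = 2.169.
n = 2 × (2.169 / 1.07)² = 2 × 2.027² = 2 × 4.11 = 8.2.
Round up to the next whole participant.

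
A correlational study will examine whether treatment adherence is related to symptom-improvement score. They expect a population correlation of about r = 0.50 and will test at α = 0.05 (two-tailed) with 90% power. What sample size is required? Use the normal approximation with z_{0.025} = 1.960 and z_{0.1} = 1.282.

Fisher's z: C = ½·ln((1+r)/(1−r)) = ½·ln(3.0000) = 0.5493.
n = ((z_{α/2} + z_β)/C)² + 3.
(1.960 + 1.282) / 0.5493 = 3.242 / 0.5493 = 5.902.
n = 5.902² + 3 = 34.83 + 3 = 37.8.
Round up.

n = 38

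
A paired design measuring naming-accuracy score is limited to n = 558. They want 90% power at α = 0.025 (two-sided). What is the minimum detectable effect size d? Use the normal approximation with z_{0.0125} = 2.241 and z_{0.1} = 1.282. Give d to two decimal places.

For a single sample (or paired design) of n = 558: d_min = (z_{α/2} + z_β)/√n.
z-sum = 2.241 + 1.282 = 3.523.
d_min = 3.523 / √558 = 3.523 / 23.622 = 0.149.

d_min ≈ 0.15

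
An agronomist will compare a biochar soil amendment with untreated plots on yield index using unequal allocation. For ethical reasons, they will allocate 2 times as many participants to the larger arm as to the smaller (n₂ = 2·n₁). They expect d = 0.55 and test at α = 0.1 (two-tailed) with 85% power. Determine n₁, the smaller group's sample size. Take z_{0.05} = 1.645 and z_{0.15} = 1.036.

n₁ = 36

With allocation ratio k = n₂/n₁ = 2, Var(x̄₁−x̄₂) = σ²(1/n₁ + 1/(k·n₁)) = σ²·(k+1)/(k·n₁).
So n₁ = (1 + 1/k)·((z_{α/2} + z_β)/d)² = 1.500 × (2.681/0.55)².
n₁ = 1.500 × 23.76 = 35.6.
Round up: n₁ = 36, giving n₂ = 2 × 36 = 72.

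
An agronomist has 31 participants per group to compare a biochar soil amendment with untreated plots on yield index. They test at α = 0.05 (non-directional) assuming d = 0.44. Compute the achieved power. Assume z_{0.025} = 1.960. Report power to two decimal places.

For two equal groups, power = Φ(d·√(n/2) − z_{α/2}).
d·√(n/2) = 0.44 × √(31/2) = 0.44 × 3.937 = 1.732.
z_β = 1.732 − 1.960 = -0.228.
Power = Φ(-0.228) = 0.410.

power ≈ 0.41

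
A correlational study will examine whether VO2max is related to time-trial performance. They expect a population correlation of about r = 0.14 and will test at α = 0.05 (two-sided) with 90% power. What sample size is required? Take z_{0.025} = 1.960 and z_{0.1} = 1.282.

n = 533

Fisher's z: C = ½·ln((1+r)/(1−r)) = ½·ln(1.3256) = 0.1409.
n = ((z_{α/2} + z_β)/C)² + 3.
(1.960 + 1.282) / 0.1409 = 3.242 / 0.1409 = 23.009.
n = 23.009² + 3 = 529.42 + 3 = 532.4.
Round up.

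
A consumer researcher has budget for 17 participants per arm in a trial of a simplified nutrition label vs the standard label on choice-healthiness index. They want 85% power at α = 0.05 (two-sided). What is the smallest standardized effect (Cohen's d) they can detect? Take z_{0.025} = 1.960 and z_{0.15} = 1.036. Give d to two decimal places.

For two independent groups of n = 17 each: d_min = (z_{α/2} + z_β)·√(2/n).
z-sum = 1.960 + 1.036 = 2.996.
d_min = 2.996 × √(2/17) = 2.996 × 0.3430 = 1.028.

d_min ≈ 1.03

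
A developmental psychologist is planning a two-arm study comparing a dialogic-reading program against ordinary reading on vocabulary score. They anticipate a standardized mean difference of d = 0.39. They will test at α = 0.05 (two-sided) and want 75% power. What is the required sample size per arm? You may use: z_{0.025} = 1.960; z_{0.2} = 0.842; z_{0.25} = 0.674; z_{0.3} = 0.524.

For two independent groups with equal n: n = 2·((z_{α/2} + z_β) / d)².
z_{α/2} + z_β = 1.960 + 0.674 = 2.634.
n = 2 × (2.634 / 0.39)² = 2 × 6.754² = 2 × 45.61 = 91.2.
Round up to the next whole participant.

n = 92 per group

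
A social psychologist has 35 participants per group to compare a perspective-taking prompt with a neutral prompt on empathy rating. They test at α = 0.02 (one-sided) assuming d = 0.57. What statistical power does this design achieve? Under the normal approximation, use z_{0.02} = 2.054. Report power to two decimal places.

For two equal groups, power = Φ(d·√(n/2) − z_{α}).
d·√(n/2) = 0.57 × √(35/2) = 0.57 × 4.183 = 2.384.
z_β = 2.384 − 2.054 = 0.330.
Power = Φ(0.330) = 0.629.

power ≈ 0.63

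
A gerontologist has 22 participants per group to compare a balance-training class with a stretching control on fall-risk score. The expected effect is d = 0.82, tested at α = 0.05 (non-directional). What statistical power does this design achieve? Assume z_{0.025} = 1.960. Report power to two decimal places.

For two equal groups, power = Φ(d·√(n/2) − z_{α/2}).
d·√(n/2) = 0.82 × √(22/2) = 0.82 × 3.317 = 2.720.
z_β = 2.720 − 1.960 = 0.760.
Power = Φ(0.760) = 0.776.

power ≈ 0.78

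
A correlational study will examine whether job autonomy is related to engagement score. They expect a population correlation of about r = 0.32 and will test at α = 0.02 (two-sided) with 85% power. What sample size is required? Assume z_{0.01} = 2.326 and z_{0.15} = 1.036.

n = 106

Fisher's z: C = ½·ln((1+r)/(1−r)) = ½·ln(1.9412) = 0.3316.
n = ((z_{α/2} + z_β)/C)² + 3.
(2.326 + 1.036) / 0.3316 = 3.362 / 0.3316 = 10.139.
n = 10.139² + 3 = 102.79 + 3 = 105.8.
Round up.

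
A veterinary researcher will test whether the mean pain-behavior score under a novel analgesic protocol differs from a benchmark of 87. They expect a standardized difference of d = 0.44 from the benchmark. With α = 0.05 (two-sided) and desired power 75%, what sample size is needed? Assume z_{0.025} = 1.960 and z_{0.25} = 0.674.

For a one-sample test: n = ((z_{α/2} + z_β) / d)².
z_{α/2} + z_β = 1.960 + 0.674 = 2.634.
n = (2.634 / 0.44)² = 5.986² = 35.84.
Round up.

n = 36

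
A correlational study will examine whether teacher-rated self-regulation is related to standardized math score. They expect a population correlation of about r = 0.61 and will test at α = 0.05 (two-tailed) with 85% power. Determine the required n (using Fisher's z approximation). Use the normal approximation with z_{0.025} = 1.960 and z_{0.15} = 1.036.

n = 21

Fisher's z: C = ½·ln((1+r)/(1−r)) = ½·ln(4.1282) = 0.7089.
n = ((z_{α/2} + z_β)/C)² + 3.
(1.960 + 1.036) / 0.7089 = 2.996 / 0.7089 = 4.226.
n = 4.226² + 3 = 17.86 + 3 = 20.9.
Round up.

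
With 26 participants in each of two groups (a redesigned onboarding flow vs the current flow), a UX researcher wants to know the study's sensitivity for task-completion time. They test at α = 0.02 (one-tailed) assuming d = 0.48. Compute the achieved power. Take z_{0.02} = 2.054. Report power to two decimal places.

power ≈ 0.37

For two equal groups, power = Φ(d·√(n/2) − z_{α}).
d·√(n/2) = 0.48 × √(26/2) = 0.48 × 3.606 = 1.731.
z_β = 1.731 − 2.054 = -0.323.
Power = Φ(-0.323) = 0.373.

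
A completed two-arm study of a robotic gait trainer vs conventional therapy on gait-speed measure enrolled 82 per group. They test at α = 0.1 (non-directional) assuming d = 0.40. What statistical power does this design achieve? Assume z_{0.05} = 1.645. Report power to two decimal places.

power ≈ 0.82

For two equal groups, power = Φ(d·√(n/2) − z_{α/2}).
d·√(n/2) = 0.40 × √(82/2) = 0.40 × 6.403 = 2.561.
z_β = 2.561 − 1.645 = 0.916.
Power = Φ(0.916) = 0.820.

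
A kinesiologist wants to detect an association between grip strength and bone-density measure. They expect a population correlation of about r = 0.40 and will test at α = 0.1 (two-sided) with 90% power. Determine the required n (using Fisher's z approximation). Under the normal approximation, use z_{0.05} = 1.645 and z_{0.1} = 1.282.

Fisher's z: C = ½·ln((1+r)/(1−r)) = ½·ln(2.3333) = 0.4236.
n = ((z_{α/2} + z_β)/C)² + 3.
(1.645 + 1.282) / 0.4236 = 2.927 / 0.4236 = 6.910.
n = 6.910² + 3 = 47.75 + 3 = 50.7.
Round up.

n = 51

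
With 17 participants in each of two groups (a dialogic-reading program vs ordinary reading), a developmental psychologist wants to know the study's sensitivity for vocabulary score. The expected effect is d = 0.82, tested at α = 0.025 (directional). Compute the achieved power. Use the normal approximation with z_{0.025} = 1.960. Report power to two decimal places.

power ≈ 0.67

For two equal groups, power = Φ(d·√(n/2) − z_{α}).
d·√(n/2) = 0.82 × √(17/2) = 0.82 × 2.915 = 2.391.
z_β = 2.391 − 1.960 = 0.431.
Power = Φ(0.431) = 0.667.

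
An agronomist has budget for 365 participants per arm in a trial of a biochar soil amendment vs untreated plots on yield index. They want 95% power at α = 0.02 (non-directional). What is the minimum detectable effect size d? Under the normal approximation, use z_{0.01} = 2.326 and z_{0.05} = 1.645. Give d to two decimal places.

For two independent groups of n = 365 each: d_min = (z_{α/2} + z_β)·√(2/n).
z-sum = 2.326 + 1.645 = 3.971.
d_min = 3.971 × √(2/365) = 3.971 × 0.0740 = 0.294.

d_min ≈ 0.29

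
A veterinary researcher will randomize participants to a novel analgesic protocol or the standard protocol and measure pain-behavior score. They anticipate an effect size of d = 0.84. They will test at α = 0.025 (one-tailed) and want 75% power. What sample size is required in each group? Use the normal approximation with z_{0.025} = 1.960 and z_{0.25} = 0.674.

n = 20 per group

For two independent groups with equal n: n = 2·((z_{α} + z_β) / d)².
z_{α} + z_β = 1.960 + 0.674 = 2.634.
n = 2 × (2.634 / 0.84)² = 2 × 3.136² = 2 × 9.83 = 19.7.
Round up to the next whole participant.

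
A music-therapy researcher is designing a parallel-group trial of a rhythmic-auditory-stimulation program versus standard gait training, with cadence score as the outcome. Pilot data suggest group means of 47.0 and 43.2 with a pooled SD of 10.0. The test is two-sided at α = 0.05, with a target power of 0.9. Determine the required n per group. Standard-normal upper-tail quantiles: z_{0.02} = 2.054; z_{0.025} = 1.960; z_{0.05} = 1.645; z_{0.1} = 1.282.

n = 146 per group

Cohen's d = |M₁ − M₂| / SD_pooled = |47.0 − 43.2| / 10.0 = 3.8 / 10.0 = 0.380.
For two independent groups with equal n: n = 2·((z_{α/2} + z_β) / d)².
z_{α/2} + z_β = 1.960 + 1.282 = 3.242.
n = 2 × (3.242 / 0.380)² = 2 × 8.532² = 2 × 72.79 = 145.6.
Round up to the next whole participant.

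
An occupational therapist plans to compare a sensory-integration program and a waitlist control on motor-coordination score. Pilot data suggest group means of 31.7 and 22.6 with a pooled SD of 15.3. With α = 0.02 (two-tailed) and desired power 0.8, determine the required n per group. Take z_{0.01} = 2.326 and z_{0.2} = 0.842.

Cohen's d = |M₁ − M₂| / SD_pooled = |31.7 − 22.6| / 15.3 = 9.1 / 15.3 = 0.595.
For two independent groups with equal n: n = 2·((z_{α/2} + z_β) / d)².
z_{α/2} + z_β = 2.326 + 0.842 = 3.168.
n = 2 × (3.168 / 0.595)² = 2 × 5.324² = 2 × 28.35 = 56.7.
Round up to the next whole participant.

n = 57 per group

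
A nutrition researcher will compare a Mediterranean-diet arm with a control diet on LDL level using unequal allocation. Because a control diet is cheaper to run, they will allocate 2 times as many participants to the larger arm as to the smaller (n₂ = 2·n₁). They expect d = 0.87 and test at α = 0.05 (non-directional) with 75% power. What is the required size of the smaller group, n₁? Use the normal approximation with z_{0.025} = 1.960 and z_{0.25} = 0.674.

With allocation ratio k = n₂/n₁ = 2, Var(x̄₁−x̄₂) = σ²(1/n₁ + 1/(k·n₁)) = σ²·(k+1)/(k·n₁).
So n₁ = (1 + 1/k)·((z_{α/2} + z_β)/d)² = 1.500 × (2.634/0.87)².
n₁ = 1.500 × 9.17 = 13.7.
Round up: n₁ = 14, giving n₂ = 2 × 14 = 28.

n₁ = 14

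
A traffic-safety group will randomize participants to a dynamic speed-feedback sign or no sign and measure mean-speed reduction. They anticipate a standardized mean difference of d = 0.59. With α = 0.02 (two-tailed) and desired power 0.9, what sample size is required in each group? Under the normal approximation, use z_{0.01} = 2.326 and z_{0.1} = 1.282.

For two independent groups with equal n: n = 2·((z_{α/2} + z_β) / d)².
z_{α/2} + z_β = 2.326 + 1.282 = 3.608.
n = 2 × (3.608 / 0.59)² = 2 × 6.115² = 2 × 37.40 = 74.8.
Round up to the next whole participant.

n = 75 per group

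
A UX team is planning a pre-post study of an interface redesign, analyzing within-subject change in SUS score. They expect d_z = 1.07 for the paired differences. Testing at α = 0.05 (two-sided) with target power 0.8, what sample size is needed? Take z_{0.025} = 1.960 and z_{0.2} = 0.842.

n = 7 pairs

For a paired (one-sample on differences) test: n = ((z_{α/2} + z_β) / d)².
z_{α/2} + z_β = 1.960 + 0.842 = 2.802.
n = (2.802 / 1.07)² = 2.619² = 6.86.
Round up.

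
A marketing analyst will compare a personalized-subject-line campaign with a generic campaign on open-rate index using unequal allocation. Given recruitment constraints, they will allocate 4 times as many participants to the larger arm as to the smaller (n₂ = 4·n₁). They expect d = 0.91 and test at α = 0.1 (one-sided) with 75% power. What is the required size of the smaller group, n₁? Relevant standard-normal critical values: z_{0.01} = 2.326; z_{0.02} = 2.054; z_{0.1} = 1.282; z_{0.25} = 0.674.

With allocation ratio k = n₂/n₁ = 4, Var(x̄₁−x̄₂) = σ²(1/n₁ + 1/(k·n₁)) = σ²·(k+1)/(k·n₁).
So n₁ = (1 + 1/k)·((z_{α} + z_β)/d)² = 1.250 × (1.956/0.91)².
n₁ = 1.250 × 4.62 = 5.8.
Round up: n₁ = 6, giving n₂ = 4 × 6 = 24.

n₁ = 6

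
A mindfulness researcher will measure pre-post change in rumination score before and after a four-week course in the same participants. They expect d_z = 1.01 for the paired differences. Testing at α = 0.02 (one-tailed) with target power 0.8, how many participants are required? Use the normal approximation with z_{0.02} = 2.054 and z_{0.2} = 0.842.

For a paired (one-sample on differences) test: n = ((z_{α} + z_β) / d)².
z_{α} + z_β = 2.054 + 0.842 = 2.896.
n = (2.896 / 1.01)² = 2.867² = 8.22.
Round up.

n = 9 pairs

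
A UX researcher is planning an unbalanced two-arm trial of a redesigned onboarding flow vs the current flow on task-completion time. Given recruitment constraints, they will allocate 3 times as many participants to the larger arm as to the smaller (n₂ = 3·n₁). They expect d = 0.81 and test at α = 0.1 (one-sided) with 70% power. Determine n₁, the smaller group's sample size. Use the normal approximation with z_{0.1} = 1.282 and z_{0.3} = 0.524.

With allocation ratio k = n₂/n₁ = 3, Var(x̄₁−x̄₂) = σ²(1/n₁ + 1/(k·n₁)) = σ²·(k+1)/(k·n₁).
So n₁ = (1 + 1/k)·((z_{α} + z_β)/d)² = 1.333 × (1.806/0.81)².
n₁ = 1.333 × 4.97 = 6.6.
Round up: n₁ = 7, giving n₂ = 3 × 7 = 21.

n₁ = 7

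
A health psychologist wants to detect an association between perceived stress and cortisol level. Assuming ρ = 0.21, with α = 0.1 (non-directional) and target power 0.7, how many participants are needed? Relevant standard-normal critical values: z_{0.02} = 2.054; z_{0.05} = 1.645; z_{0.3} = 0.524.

Fisher's z: C = ½·ln((1+r)/(1−r)) = ½·ln(1.5316) = 0.2132.
n = ((z_{α/2} + z_β)/C)² + 3.
(1.645 + 0.524) / 0.2132 = 2.169 / 0.2132 = 10.174.
n = 10.174² + 3 = 103.50 + 3 = 106.5.
Round up.

n = 107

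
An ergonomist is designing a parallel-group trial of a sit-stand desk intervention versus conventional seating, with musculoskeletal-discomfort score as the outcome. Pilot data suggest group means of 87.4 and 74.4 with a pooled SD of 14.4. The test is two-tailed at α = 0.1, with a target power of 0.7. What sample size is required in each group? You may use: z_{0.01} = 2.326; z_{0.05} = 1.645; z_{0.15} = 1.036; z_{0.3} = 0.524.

n = 12 per group

Cohen's d = |M₁ − M₂| / SD_pooled = |87.4 − 74.4| / 14.4 = 13.0 / 14.4 = 0.903.
For two independent groups with equal n: n = 2·((z_{α/2} + z_β) / d)².
z_{α/2} + z_β = 1.645 + 0.524 = 2.169.
n = 2 × (2.169 / 0.903)² = 2 × 2.402² = 2 × 5.77 = 11.5.
Round up to the next whole participant.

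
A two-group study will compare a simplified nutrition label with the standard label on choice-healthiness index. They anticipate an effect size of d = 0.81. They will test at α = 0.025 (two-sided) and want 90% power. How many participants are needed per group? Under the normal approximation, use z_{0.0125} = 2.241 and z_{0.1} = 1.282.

For two independent groups with equal n: n = 2·((z_{α/2} + z_β) / d)².
z_{α/2} + z_β = 2.241 + 1.282 = 3.523.
n = 2 × (3.523 / 0.81)² = 2 × 4.349² = 2 × 18.92 = 37.8.
Round up to the next whole participant.

n = 38 per group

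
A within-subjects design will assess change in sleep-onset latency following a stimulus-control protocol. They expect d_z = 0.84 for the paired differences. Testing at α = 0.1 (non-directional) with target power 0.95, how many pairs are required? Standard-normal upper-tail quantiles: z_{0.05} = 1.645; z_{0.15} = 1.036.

For a paired (one-sample on differences) test: n = ((z_{α/2} + z_β) / d)².
z_{α/2} + z_β = 1.645 + 1.645 = 3.290.
n = (3.290 / 0.84)² = 3.917² = 15.34.
Round up.

n = 16 pairs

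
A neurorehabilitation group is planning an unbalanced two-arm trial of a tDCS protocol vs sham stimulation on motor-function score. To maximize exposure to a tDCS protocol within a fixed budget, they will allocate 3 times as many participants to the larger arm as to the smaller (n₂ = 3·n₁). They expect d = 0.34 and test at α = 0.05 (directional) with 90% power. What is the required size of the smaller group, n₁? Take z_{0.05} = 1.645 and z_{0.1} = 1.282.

With allocation ratio k = n₂/n₁ = 3, Var(x̄₁−x̄₂) = σ²(1/n₁ + 1/(k·n₁)) = σ²·(k+1)/(k·n₁).
So n₁ = (1 + 1/k)·((z_{α} + z_β)/d)² = 1.333 × (2.927/0.34)².
n₁ = 1.333 × 74.11 = 98.8.
Round up: n₁ = 99, giving n₂ = 3 × 99 = 297.

n₁ = 99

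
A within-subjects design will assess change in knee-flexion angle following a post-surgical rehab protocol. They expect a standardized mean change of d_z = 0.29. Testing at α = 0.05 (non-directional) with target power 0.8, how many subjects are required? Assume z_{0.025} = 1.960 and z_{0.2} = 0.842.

For a paired (one-sample on differences) test: n = ((z_{α/2} + z_β) / d)².
z_{α/2} + z_β = 1.960 + 0.842 = 2.802.
n = (2.802 / 0.29)² = 9.662² = 93.36.
Round up.

n = 94 pairs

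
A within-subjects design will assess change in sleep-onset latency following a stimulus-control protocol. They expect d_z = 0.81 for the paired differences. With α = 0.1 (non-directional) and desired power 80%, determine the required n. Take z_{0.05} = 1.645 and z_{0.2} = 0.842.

For a paired (one-sample on differences) test: n = ((z_{α/2} + z_β) / d)².
z_{α/2} + z_β = 1.645 + 0.842 = 2.487.
n = (2.487 / 0.81)² = 3.070² = 9.43.
Round up.

n = 10 pairs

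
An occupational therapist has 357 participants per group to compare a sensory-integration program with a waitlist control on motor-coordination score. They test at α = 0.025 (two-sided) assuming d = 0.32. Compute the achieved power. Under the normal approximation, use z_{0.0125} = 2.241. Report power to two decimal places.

power ≈ 0.98

For two equal groups, power = Φ(d·√(n/2) − z_{α/2}).
d·√(n/2) = 0.32 × √(357/2) = 0.32 × 13.360 = 4.275.
z_β = 4.275 − 2.241 = 2.034.
Power = Φ(2.034) = 0.979.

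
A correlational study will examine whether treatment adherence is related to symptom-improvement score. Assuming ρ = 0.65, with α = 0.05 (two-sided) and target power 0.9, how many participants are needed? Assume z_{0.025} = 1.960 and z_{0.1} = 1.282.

n = 21

Fisher's z: C = ½·ln((1+r)/(1−r)) = ½·ln(4.7143) = 0.7753.
n = ((z_{α/2} + z_β)/C)² + 3.
(1.960 + 1.282) / 0.7753 = 3.242 / 0.7753 = 4.182.
n = 4.182² + 3 = 17.49 + 3 = 20.5.
Round up.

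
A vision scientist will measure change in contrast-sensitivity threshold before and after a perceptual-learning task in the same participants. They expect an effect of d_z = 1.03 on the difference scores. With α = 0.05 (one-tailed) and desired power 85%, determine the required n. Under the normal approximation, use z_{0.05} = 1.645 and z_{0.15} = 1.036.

n = 7 pairs

For a paired (one-sample on differences) test: n = ((z_{α} + z_β) / d)².
z_{α} + z_β = 1.645 + 1.036 = 2.681.
n = (2.681 / 1.03)² = 2.603² = 6.78.
Round up.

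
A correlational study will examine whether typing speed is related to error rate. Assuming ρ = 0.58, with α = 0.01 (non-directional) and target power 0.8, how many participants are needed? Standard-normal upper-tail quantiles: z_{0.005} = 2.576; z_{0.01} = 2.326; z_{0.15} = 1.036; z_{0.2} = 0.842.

n = 30

Fisher's z: C = ½·ln((1+r)/(1−r)) = ½·ln(3.7619) = 0.6625.
n = ((z_{α/2} + z_β)/C)² + 3.
(2.576 + 0.842) / 0.6625 = 3.418 / 0.6625 = 5.159.
n = 5.159² + 3 = 26.62 + 3 = 29.6.
Round up.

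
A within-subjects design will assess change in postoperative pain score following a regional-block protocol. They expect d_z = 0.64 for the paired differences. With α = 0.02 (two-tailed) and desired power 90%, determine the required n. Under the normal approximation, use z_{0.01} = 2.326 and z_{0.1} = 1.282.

For a paired (one-sample on differences) test: n = ((z_{α/2} + z_β) / d)².
z_{α/2} + z_β = 2.326 + 1.282 = 3.608.
n = (3.608 / 0.64)² = 5.638² = 31.78.
Round up.

n = 32 pairs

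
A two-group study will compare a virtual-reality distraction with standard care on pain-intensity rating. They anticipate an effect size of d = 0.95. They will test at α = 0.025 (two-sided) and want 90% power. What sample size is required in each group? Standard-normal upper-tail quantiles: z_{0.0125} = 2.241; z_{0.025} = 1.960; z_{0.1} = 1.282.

For two independent groups with equal n: n = 2·((z_{α/2} + z_β) / d)².
z_{α/2} + z_β = 2.241 + 1.282 = 3.523.
n = 2 × (3.523 / 0.95)² = 2 × 3.708² = 2 × 13.75 = 27.5.
Round up to the next whole participant.

n = 28 per group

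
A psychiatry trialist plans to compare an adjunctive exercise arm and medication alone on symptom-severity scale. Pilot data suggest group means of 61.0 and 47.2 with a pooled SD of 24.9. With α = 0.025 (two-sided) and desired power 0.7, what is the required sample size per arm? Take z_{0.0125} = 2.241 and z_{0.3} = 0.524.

Cohen's d = |M₁ − M₂| / SD_pooled = |61.0 − 47.2| / 24.9 = 13.8 / 24.9 = 0.554.
For two independent groups with equal n: n = 2·((z_{α/2} + z_β) / d)².
z_{α/2} + z_β = 2.241 + 0.524 = 2.765.
n = 2 × (2.765 / 0.554)² = 2 × 4.991² = 2 × 24.91 = 49.8.
Round up to the next whole participant.

n = 50 per group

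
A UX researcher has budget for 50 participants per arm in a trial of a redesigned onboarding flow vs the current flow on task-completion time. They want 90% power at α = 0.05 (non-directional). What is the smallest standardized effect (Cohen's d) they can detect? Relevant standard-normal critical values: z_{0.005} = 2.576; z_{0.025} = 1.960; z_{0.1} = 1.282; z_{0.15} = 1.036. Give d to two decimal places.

For two independent groups of n = 50 each: d_min = (z_{α/2} + z_β)·√(2/n).
z-sum = 1.960 + 1.282 = 3.242.
d_min = 3.242 × √(2/50) = 3.242 × 0.2000 = 0.648.

d_min ≈ 0.65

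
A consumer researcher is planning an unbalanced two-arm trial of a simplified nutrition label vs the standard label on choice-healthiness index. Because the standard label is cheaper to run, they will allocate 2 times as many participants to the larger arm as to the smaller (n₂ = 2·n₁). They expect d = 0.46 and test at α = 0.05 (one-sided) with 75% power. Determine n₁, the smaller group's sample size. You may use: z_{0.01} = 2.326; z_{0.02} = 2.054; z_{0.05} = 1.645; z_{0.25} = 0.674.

With allocation ratio k = n₂/n₁ = 2, Var(x̄₁−x̄₂) = σ²(1/n₁ + 1/(k·n₁)) = σ²·(k+1)/(k·n₁).
So n₁ = (1 + 1/k)·((z_{α} + z_β)/d)² = 1.500 × (2.319/0.46)².
n₁ = 1.500 × 25.41 = 38.1.
Round up: n₁ = 39, giving n₂ = 2 × 39 = 78.

n₁ = 39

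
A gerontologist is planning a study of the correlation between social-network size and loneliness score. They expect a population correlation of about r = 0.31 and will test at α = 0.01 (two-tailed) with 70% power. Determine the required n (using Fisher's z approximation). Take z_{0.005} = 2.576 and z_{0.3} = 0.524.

n = 97

Fisher's z: C = ½·ln((1+r)/(1−r)) = ½·ln(1.8986) = 0.3205.
n = ((z_{α/2} + z_β)/C)² + 3.
(2.576 + 0.524) / 0.3205 = 3.100 / 0.3205 = 9.672.
n = 9.672² + 3 = 93.56 + 3 = 96.6.
Round up.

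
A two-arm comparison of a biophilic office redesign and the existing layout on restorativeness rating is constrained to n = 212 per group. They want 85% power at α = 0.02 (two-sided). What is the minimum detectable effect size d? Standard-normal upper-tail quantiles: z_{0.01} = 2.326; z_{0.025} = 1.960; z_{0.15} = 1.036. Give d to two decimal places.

d_min ≈ 0.33

For two independent groups of n = 212 each: d_min = (z_{α/2} + z_β)·√(2/n).
z-sum = 2.326 + 1.036 = 3.362.
d_min = 3.362 × √(2/212) = 3.362 × 0.0971 = 0.327.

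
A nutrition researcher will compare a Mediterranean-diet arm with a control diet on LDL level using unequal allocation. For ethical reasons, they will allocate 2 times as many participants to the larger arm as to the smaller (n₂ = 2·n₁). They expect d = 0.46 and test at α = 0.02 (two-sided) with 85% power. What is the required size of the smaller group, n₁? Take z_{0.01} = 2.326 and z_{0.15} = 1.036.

n₁ = 81

With allocation ratio k = n₂/n₁ = 2, Var(x̄₁−x̄₂) = σ²(1/n₁ + 1/(k·n₁)) = σ²·(k+1)/(k·n₁).
So n₁ = (1 + 1/k)·((z_{α/2} + z_β)/d)² = 1.500 × (3.362/0.46)².
n₁ = 1.500 × 53.42 = 80.1.
Round up: n₁ = 81, giving n₂ = 2 × 81 = 162.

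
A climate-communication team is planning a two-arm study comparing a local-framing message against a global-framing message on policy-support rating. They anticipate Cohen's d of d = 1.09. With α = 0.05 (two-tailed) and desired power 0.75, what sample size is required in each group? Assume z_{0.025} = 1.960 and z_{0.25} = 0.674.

For two independent groups with equal n: n = 2·((z_{α/2} + z_β) / d)².
z_{α/2} + z_β = 1.960 + 0.674 = 2.634.
n = 2 × (2.634 / 1.09)² = 2 × 2.417² = 2 × 5.84 = 11.7.
Round up to the next whole participant.

n = 12 per group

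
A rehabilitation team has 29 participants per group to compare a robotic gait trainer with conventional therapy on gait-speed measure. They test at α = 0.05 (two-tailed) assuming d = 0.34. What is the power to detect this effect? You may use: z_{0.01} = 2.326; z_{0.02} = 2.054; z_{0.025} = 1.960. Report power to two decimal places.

For two equal groups, power = Φ(d·√(n/2) − z_{α/2}).
d·√(n/2) = 0.34 × √(29/2) = 0.34 × 3.808 = 1.295.
z_β = 1.295 − 1.960 = -0.665.
Power = Φ(-0.665) = 0.253.

power ≈ 0.25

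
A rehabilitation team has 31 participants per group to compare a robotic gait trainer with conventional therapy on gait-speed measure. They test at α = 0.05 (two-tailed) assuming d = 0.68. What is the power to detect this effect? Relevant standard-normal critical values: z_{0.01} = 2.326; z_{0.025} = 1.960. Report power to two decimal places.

power ≈ 0.76

For two equal groups, power = Φ(d·√(n/2) − z_{α/2}).
d·√(n/2) = 0.68 × √(31/2) = 0.68 × 3.937 = 2.677.
z_β = 2.677 − 1.960 = 0.717.
Power = Φ(0.717) = 0.763.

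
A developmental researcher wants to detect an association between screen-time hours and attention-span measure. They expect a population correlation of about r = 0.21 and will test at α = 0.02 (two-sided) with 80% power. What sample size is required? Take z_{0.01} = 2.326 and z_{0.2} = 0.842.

n = 224

Fisher's z: C = ½·ln((1+r)/(1−r)) = ½·ln(1.5316) = 0.2132.
n = ((z_{α/2} + z_β)/C)² + 3.
(2.326 + 0.842) / 0.2132 = 3.168 / 0.2132 = 14.859.
n = 14.859² + 3 = 220.80 + 3 = 223.8.
Round up.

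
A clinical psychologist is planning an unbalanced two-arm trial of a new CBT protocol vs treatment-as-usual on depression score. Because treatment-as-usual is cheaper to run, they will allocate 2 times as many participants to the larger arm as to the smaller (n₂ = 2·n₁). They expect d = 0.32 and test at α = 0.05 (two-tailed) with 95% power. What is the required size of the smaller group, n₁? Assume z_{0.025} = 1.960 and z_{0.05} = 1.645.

n₁ = 191

With allocation ratio k = n₂/n₁ = 2, Var(x̄₁−x̄₂) = σ²(1/n₁ + 1/(k·n₁)) = σ²·(k+1)/(k·n₁).
So n₁ = (1 + 1/k)·((z_{α/2} + z_β)/d)² = 1.500 × (3.605/0.32)².
n₁ = 1.500 × 126.91 = 190.4.
Round up: n₁ = 191, giving n₂ = 2 × 191 = 382.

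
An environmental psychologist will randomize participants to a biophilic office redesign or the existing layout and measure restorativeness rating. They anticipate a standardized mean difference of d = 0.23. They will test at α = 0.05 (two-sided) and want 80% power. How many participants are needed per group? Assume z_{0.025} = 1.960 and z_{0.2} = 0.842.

n = 297 per group

For two independent groups with equal n: n = 2·((z_{α/2} + z_β) / d)².
z_{α/2} + z_β = 1.960 + 0.842 = 2.802.
n = 2 × (2.802 / 0.23)² = 2 × 12.183² = 2 × 148.42 = 296.8.
Round up to the next whole participant.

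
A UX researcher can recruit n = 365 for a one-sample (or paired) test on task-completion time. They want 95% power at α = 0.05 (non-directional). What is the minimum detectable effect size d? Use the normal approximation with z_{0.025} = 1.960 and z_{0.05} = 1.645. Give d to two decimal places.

d_min ≈ 0.19

For a single sample (or paired design) of n = 365: d_min = (z_{α/2} + z_β)/√n.
z-sum = 1.960 + 1.645 = 3.605.
d_min = 3.605 / √365 = 3.605 / 19.105 = 0.189.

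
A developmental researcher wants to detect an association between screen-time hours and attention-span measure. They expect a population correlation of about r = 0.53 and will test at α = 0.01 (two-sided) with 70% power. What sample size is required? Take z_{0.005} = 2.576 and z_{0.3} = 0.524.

n = 31

Fisher's z: C = ½·ln((1+r)/(1−r)) = ½·ln(3.2553) = 0.5901.
n = ((z_{α/2} + z_β)/C)² + 3.
(2.576 + 0.524) / 0.5901 = 3.100 / 0.5901 = 5.253.
n = 5.253² + 3 = 27.60 + 3 = 30.6.
Round up.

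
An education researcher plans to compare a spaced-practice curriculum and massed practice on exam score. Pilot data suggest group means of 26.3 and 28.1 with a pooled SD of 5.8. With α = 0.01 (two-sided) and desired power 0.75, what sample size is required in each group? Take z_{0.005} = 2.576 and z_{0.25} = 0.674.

n = 220 per group

Cohen's d = |M₁ − M₂| / SD_pooled = |26.3 − 28.1| / 5.8 = 1.8 / 5.8 = 0.310.
For two independent groups with equal n: n = 2·((z_{α/2} + z_β) / d)².
z_{α/2} + z_β = 2.576 + 0.674 = 3.250.
n = 2 × (3.250 / 0.310)² = 2 × 10.484² = 2 × 109.91 = 219.8.
Round up to the next whole participant.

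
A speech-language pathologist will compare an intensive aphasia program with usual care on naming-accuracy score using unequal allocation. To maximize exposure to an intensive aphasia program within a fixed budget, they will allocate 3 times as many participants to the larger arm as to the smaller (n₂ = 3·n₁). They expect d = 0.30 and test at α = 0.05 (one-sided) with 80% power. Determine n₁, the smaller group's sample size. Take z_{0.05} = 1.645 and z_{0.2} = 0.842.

n₁ = 92

With allocation ratio k = n₂/n₁ = 3, Var(x̄₁−x̄₂) = σ²(1/n₁ + 1/(k·n₁)) = σ²·(k+1)/(k·n₁).
So n₁ = (1 + 1/k)·((z_{α} + z_β)/d)² = 1.333 × (2.487/0.30)².
n₁ = 1.333 × 68.72 = 91.6.
Round up: n₁ = 92, giving n₂ = 3 × 92 = 276.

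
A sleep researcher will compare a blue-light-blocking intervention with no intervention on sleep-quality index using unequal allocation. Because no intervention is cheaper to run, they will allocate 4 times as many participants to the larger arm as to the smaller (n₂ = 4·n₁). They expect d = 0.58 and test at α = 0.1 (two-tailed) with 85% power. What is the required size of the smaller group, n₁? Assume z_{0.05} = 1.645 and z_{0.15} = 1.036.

n₁ = 27

With allocation ratio k = n₂/n₁ = 4, Var(x̄₁−x̄₂) = σ²(1/n₁ + 1/(k·n₁)) = σ²·(k+1)/(k·n₁).
So n₁ = (1 + 1/k)·((z_{α/2} + z_β)/d)² = 1.250 × (2.681/0.58)².
n₁ = 1.250 × 21.37 = 26.7.
Round up: n₁ = 27, giving n₂ = 4 × 27 = 108.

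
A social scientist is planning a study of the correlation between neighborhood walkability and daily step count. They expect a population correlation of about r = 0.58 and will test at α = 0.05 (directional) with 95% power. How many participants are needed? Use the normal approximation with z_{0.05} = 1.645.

Fisher's z: C = ½·ln((1+r)/(1−r)) = ½·ln(3.7619) = 0.6625.
n = ((z_{α} + z_β)/C)² + 3.
(1.645 + 1.645) / 0.6625 = 3.290 / 0.6625 = 4.966.
n = 4.966² + 3 = 24.66 + 3 = 27.7.
Round up.

n = 28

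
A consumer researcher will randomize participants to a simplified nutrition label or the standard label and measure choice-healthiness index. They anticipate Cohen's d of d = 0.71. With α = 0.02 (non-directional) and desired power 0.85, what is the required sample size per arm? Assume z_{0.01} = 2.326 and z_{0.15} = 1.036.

n = 45 per group

For two independent groups with equal n: n = 2·((z_{α/2} + z_β) / d)².
z_{α/2} + z_β = 2.326 + 1.036 = 3.362.
n = 2 × (3.362 / 0.71)² = 2 × 4.735² = 2 × 22.42 = 44.8.
Round up to the next whole participant.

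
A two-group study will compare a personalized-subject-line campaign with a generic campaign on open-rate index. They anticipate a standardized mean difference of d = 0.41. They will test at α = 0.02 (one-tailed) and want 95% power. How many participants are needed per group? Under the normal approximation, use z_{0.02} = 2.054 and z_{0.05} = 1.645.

n = 163 per group

For two independent groups with equal n: n = 2·((z_{α} + z_β) / d)².
z_{α} + z_β = 2.054 + 1.645 = 3.699.
n = 2 × (3.699 / 0.41)² = 2 × 9.022² = 2 × 81.40 = 162.8.
Round up to the next whole participant.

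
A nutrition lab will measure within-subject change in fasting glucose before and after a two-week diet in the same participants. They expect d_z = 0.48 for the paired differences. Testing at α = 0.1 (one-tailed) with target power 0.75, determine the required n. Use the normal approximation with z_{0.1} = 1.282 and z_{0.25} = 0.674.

n = 17 pairs

For a paired (one-sample on differences) test: n = ((z_{α} + z_β) / d)².
z_{α} + z_β = 1.282 + 0.674 = 1.956.
n = (1.956 / 0.48)² = 4.075² = 16.61.
Round up.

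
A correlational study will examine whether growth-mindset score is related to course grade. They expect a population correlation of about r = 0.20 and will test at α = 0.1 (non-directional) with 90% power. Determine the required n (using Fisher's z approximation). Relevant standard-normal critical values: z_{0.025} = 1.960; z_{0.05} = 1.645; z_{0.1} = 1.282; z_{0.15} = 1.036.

n = 212

Fisher's z: C = ½·ln((1+r)/(1−r)) = ½·ln(1.5000) = 0.2027.
n = ((z_{α/2} + z_β)/C)² + 3.
(1.645 + 1.282) / 0.2027 = 2.927 / 0.2027 = 14.440.
n = 14.440² + 3 = 208.52 + 3 = 211.5.
Round up.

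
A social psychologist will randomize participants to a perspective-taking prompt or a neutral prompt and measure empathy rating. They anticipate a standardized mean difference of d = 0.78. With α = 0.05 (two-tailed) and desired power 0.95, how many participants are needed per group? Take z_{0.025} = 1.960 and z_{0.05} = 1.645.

n = 43 per group

For two independent groups with equal n: n = 2·((z_{α/2} + z_β) / d)².
z_{α/2} + z_β = 1.960 + 1.645 = 3.605.
n = 2 × (3.605 / 0.78)² = 2 × 4.622² = 2 × 21.36 = 42.7.
Round up to the next whole participant.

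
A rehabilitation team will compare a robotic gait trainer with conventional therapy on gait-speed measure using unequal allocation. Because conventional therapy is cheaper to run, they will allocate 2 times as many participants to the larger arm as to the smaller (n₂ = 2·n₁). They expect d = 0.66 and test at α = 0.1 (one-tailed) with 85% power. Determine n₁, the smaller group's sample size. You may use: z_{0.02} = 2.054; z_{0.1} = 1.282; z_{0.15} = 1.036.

n₁ = 19

With allocation ratio k = n₂/n₁ = 2, Var(x̄₁−x̄₂) = σ²(1/n₁ + 1/(k·n₁)) = σ²·(k+1)/(k·n₁).
So n₁ = (1 + 1/k)·((z_{α} + z_β)/d)² = 1.500 × (2.318/0.66)².
n₁ = 1.500 × 12.33 = 18.5.
Round up: n₁ = 19, giving n₂ = 2 × 19 = 38.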